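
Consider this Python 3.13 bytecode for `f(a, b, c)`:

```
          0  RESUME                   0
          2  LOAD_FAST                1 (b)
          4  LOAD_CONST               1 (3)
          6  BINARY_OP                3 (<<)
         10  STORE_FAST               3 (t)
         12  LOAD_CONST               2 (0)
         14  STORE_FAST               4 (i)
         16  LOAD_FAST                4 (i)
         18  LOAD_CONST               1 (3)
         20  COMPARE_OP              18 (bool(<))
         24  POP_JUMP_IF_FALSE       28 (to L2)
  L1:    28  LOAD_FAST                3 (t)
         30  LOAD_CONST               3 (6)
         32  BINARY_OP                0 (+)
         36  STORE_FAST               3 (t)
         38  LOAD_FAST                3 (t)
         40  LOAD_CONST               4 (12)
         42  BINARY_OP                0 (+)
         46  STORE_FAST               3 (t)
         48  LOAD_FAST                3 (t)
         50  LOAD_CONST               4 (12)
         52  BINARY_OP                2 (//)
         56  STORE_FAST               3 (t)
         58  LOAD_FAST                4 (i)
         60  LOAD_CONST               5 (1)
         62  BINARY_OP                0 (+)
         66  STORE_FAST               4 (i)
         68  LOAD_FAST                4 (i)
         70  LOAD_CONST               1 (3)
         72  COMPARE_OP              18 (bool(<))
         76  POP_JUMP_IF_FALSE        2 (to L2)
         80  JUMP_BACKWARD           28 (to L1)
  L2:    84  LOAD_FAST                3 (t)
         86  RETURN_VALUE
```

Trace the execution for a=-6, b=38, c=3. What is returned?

1

LOAD_FAST b → push 38
LOAD_CONST → push 3
BINARY_OP << → 38 << 3 = 304
STORE_FAST t → t=304
LOAD_CONST → push 0
STORE_FAST i → i=0
LOAD_FAST i → push 0
LOAD_CONST → push 3
COMPARE_OP bool(<) → 0 vs 3 = True
POP_JUMP_IF_FALSE → pop True; no jump
LOAD_FAST t → push 304
LOAD_CONST → push 6
BINARY_OP + → 304 + 6 = 310
STORE_FAST t → t=310
LOAD_FAST t → push 310
LOAD_CONST → push 12
BINARY_OP + → 310 + 12 = 322
STORE_FAST t → t=322
LOAD_FAST t → push 322
LOAD_CONST → push 12
BINARY_OP // → 322 // 12 = 26
STORE_FAST t → t=26
LOAD_FAST i → push 0
LOAD_CONST → push 1
BINARY_OP + → 0 + 1 = 1
STORE_FAST i → i=1
LOAD_FAST i → push 1
LOAD_CONST → push 3
COMPARE_OP bool(<) → 1 vs 3 = True
POP_JUMP_IF_FALSE → pop True; no jump
LOAD_FAST t → push 26
LOAD_CONST → push 6
BINARY_OP + → 26 + 6 = 32
STORE_FAST t → t=32
LOAD_FAST t → push 32
LOAD_CONST → push 12
BINARY_OP + → 32 + 12 = 44
STORE_FAST t → t=44
LOAD_FAST t → push 44
LOAD_CONST → push 12
BINARY_OP // → 44 // 12 = 3
STORE_FAST t → t=3
LOAD_FAST i → push 1
LOAD_CONST → push 1
BINARY_OP + → 1 + 1 = 2
STORE_FAST i → i=2
LOAD_FAST i → push 2
LOAD_CONST → push 3
COMPARE_OP bool(<) → 2 vs 3 = True
POP_JUMP_IF_FALSE → pop True; no jump
LOAD_FAST t → push 3
LOAD_CONST → push 6
BINARY_OP + → 3 + 6 = 9
STORE_FAST t → t=9
LOAD_FAST t → push 9
LOAD_CONST → push 12
BINARY_OP + → 9 + 12 = 21
STORE_FAST t → t=21
LOAD_FAST t → push 21
LOAD_CONST → push 12
BINARY_OP // → 21 // 12 = 1
STORE_FAST t → t=1
LOAD_FAST i → push 2
LOAD_CONST → push 1
BINARY_OP + → 2 + 1 = 3
STORE_FAST i → i=3
LOAD_FAST i → push 3
LOAD_CONST → push 3
COMPARE_OP bool(<) → 3 vs 3 = False
POP_JUMP_IF_FALSE → pop False; jump
LOAD_FAST t → push 1
RETURN_VALUE → return 1.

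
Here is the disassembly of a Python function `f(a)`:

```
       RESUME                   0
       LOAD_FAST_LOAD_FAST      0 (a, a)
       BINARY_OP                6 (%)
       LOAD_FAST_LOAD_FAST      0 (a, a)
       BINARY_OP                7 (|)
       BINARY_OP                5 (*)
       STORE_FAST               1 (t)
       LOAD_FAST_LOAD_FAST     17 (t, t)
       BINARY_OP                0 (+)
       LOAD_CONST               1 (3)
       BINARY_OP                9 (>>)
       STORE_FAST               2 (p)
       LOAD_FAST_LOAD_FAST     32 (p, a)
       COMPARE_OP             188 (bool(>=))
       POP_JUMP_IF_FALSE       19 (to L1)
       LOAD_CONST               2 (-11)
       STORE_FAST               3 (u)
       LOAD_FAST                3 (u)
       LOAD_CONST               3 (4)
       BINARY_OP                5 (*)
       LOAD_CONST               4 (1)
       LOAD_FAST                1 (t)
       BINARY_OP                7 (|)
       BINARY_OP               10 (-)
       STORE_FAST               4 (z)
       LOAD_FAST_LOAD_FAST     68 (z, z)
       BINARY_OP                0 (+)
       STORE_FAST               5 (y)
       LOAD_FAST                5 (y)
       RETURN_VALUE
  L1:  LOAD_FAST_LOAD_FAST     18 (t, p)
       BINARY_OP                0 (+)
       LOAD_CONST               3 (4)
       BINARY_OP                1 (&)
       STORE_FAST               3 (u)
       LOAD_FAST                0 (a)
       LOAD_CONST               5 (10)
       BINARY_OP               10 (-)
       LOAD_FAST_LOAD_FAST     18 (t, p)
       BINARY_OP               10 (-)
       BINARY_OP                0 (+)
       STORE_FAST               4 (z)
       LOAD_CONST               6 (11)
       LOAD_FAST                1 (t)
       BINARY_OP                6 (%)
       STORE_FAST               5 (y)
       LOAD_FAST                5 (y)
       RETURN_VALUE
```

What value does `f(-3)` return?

LOAD_FAST_LOAD_FAST a,a → push -3,-3. Stack: [-3, -3]
BINARY_OP % → -3 % -3 = 0. Stack: [0]
LOAD_FAST_LOAD_FAST a,a → push -3,-3. Stack: [0, -3, -3]
BINARY_OP | → -3 | -3 = -3. Stack: [0, -3]
BINARY_OP * → 0 * -3 = 0. Stack: [0]
STORE_FAST t → t=0. Stack: []
LOAD_FAST_LOAD_FAST t,t → push 0,0. Stack: [0, 0]
BINARY_OP + → 0 + 0 = 0. Stack: [0]
LOAD_CONST → push 3. Stack: [0, 3]
BINARY_OP >> → 0 >> 3 = 0. Stack: [0]
STORE_FAST p → p=0. Stack: []
LOAD_FAST_LOAD_FAST p,a → push 0,-3. Stack: [0, -3]
COMPARE_OP bool(>=) → 0 vs -3 = True. Stack: [True]
POP_JUMP_IF_FALSE → pop True; no jump. Stack: []
LOAD_CONST → push -11. Stack: [-11]
STORE_FAST u → u=-11. Stack: []
LOAD_FAST u → push -11. Stack: [-11]
LOAD_CONST → push 4. Stack: [-11, 4]
BINARY_OP * → -11 * 4 = -44. Stack: [-44]
LOAD_CONST → push 1. Stack: [-44, 1]
LOAD_FAST t → push 0. Stack: [-44, 1, 0]
BINARY_OP | → 1 | 0 = 1. Stack: [-44, 1]
BINARY_OP - → -44 - 1 = -45. Stack: [-45]
STORE_FAST z → z=-45. Stack: []
LOAD_FAST_LOAD_FAST z,z → push -45,-45. Stack: [-45, -45]
BINARY_OP + → -45 + -45 = -90. Stack: [-90]
STORE_FAST y → y=-90. Stack: []
LOAD_FAST y → push -90. Stack: [-90]
RETURN_VALUE → return -90.

-90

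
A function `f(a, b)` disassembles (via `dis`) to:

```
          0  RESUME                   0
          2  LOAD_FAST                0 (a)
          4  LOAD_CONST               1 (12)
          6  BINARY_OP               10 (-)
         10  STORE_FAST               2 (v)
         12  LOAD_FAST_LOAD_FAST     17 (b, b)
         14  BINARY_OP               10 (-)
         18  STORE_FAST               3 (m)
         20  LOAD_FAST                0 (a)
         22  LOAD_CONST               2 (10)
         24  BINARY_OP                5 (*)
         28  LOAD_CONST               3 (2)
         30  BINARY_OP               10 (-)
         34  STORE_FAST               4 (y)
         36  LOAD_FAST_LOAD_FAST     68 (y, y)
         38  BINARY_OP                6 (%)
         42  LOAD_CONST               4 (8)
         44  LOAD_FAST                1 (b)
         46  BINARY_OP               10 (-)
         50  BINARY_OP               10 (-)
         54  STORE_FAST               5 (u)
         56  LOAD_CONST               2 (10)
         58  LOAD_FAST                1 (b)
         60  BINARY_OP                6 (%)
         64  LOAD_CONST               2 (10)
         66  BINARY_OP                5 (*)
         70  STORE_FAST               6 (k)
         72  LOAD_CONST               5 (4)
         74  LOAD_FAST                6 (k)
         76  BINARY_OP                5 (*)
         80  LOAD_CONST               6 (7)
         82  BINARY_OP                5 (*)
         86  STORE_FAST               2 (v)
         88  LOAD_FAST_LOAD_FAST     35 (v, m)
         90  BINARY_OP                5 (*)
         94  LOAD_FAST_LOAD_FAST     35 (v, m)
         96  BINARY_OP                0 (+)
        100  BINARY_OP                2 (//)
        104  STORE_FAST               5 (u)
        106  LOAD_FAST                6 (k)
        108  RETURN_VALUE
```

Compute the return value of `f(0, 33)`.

100

LOAD_FAST a → push 0. Stack: [0]
LOAD_CONST → push 12. Stack: [0, 12]
BINARY_OP - → 0 - 12 = -12. Stack: [-12]
STORE_FAST v → v=-12. Stack: []
LOAD_FAST_LOAD_FAST b,b → push 33,33. Stack: [33, 33]
BINARY_OP - → 33 - 33 = 0. Stack: [0]
STORE_FAST m → m=0. Stack: []
LOAD_FAST a → push 0. Stack: [0]
LOAD_CONST → push 10. Stack: [0, 10]
BINARY_OP * → 0 * 10 = 0. Stack: [0]
LOAD_CONST → push 2. Stack: [0, 2]
BINARY_OP - → 0 - 2 = -2. Stack: [-2]
STORE_FAST y → y=-2. Stack: []
LOAD_FAST_LOAD_FAST y,y → push -2,-2. Stack: [-2, -2]
BINARY_OP % → -2 % -2 = 0. Stack: [0]
LOAD_CONST → push 8. Stack: [0, 8]
LOAD_FAST b → push 33. Stack: [0, 8, 33]
BINARY_OP - → 8 - 33 = -25. Stack: [0, -25]
BINARY_OP - → 0 - -25 = 25. Stack: [25]
STORE_FAST u → u=25. Stack: []
LOAD_CONST → push 10. Stack: [10]
LOAD_FAST b → push 33. Stack: [10, 33]
BINARY_OP % → 10 % 33 = 10. Stack: [10]
LOAD_CONST → push 10. Stack: [10, 10]
BINARY_OP * → 10 * 10 = 100. Stack: [100]
STORE_FAST k → k=100. Stack: []
LOAD_CONST → push 4. Stack: [4]
LOAD_FAST k → push 100. Stack: [4, 100]
BINARY_OP * → 4 * 100 = 400. Stack: [400]
LOAD_CONST → push 7. Stack: [400, 7]
BINARY_OP * → 400 * 7 = 2800. Stack: [2800]
STORE_FAST v → v=2800. Stack: []
LOAD_FAST_LOAD_FAST v,m → push 2800,0. Stack: [2800, 0]
BINARY_OP * → 2800 * 0 = 0. Stack: [0]
LOAD_FAST_LOAD_FAST v,m → push 2800,0. Stack: [0, 2800, 0]
BINARY_OP + → 2800 + 0 = 2800. Stack: [0, 2800]
BINARY_OP // → 0 // 2800 = 0. Stack: [0]
STORE_FAST u → u=0. Stack: []
LOAD_FAST k → push 100. Stack: [100]
RETURN_VALUE → return 100.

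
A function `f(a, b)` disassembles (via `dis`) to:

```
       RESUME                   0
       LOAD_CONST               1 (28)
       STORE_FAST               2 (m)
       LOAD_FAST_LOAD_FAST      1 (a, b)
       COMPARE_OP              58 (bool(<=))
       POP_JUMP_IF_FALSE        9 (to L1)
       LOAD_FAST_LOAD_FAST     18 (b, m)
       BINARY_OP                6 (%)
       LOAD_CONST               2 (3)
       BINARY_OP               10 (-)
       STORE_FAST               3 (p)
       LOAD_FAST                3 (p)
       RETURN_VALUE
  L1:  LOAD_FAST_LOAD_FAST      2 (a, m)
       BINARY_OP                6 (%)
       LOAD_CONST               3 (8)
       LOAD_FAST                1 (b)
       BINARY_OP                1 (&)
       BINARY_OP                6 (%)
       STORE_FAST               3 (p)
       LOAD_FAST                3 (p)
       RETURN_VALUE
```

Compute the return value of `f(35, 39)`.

8

LOAD_CONST → push 28. Stack: [28]
STORE_FAST m → m=28. Stack: []
LOAD_FAST_LOAD_FAST a,b → push 35,39. Stack: [35, 39]
COMPARE_OP bool(<=) → 35 vs 39 = True. Stack: [True]
POP_JUMP_IF_FALSE → pop True; no jump. Stack: []
LOAD_FAST_LOAD_FAST b,m → push 39,28. Stack: [39, 28]
BINARY_OP % → 39 % 28 = 11. Stack: [11]
LOAD_CONST → push 3. Stack: [11, 3]
BINARY_OP - → 11 - 3 = 8. Stack: [8]
STORE_FAST p → p=8. Stack: []
LOAD_FAST p → push 8. Stack: [8]
RETURN_VALUE → return 8.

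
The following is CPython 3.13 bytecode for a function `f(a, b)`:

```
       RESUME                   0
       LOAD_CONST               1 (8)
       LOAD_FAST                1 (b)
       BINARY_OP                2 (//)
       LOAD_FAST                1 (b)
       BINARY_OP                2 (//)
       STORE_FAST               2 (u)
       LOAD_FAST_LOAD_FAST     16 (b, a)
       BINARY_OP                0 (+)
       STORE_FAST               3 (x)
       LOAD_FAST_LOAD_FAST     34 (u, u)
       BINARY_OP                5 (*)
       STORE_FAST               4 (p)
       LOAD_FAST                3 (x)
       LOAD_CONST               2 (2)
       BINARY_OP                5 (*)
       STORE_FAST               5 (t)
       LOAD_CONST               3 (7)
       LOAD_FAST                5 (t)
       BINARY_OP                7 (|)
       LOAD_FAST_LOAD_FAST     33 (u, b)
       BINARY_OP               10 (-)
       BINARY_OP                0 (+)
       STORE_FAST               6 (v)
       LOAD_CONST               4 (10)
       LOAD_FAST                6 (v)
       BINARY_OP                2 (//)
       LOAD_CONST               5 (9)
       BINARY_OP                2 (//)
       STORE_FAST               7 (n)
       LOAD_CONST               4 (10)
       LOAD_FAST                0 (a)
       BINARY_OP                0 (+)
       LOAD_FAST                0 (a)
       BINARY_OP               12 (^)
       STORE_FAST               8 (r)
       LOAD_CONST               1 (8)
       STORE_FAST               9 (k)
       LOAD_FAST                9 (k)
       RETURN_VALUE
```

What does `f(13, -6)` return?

LOAD_CONST → push 8. Stack: [8]
LOAD_FAST b → push -6. Stack: [8, -6]
BINARY_OP // → 8 // -6 = -2. Stack: [-2]
LOAD_FAST b → push -6. Stack: [-2, -6]
BINARY_OP // → -2 // -6 = 0. Stack: [0]
STORE_FAST u → u=0. Stack: []
LOAD_FAST_LOAD_FAST b,a → push -6,13. Stack: [-6, 13]
BINARY_OP + → -6 + 13 = 7. Stack: [7]
STORE_FAST x → x=7. Stack: []
LOAD_FAST_LOAD_FAST u,u → push 0,0. Stack: [0, 0]
BINARY_OP * → 0 * 0 = 0. Stack: [0]
STORE_FAST p → p=0. Stack: []
LOAD_FAST x → push 7. Stack: [7]
LOAD_CONST → push 2. Stack: [7, 2]
BINARY_OP * → 7 * 2 = 14. Stack: [14]
STORE_FAST t → t=14. Stack: []
LOAD_CONST → push 7. Stack: [7]
LOAD_FAST t → push 14. Stack: [7, 14]
BINARY_OP | → 7 | 14 = 15. Stack: [15]
LOAD_FAST_LOAD_FAST u,b → push 0,-6. Stack: [15, 0, -6]
BINARY_OP - → 0 - -6 = 6. Stack: [15, 6]
BINARY_OP + → 15 + 6 = 21. Stack: [21]
STORE_FAST v → v=21. Stack: []
LOAD_CONST → push 10. Stack: [10]
LOAD_FAST v → push 21. Stack: [10, 21]
BINARY_OP // → 10 // 21 = 0. Stack: [0]
LOAD_CONST → push 9. Stack: [0, 9]
BINARY_OP // → 0 // 9 = 0. Stack: [0]
STORE_FAST n → n=0. Stack: []
LOAD_CONST → push 10. Stack: [10]
LOAD_FAST a → push 13. Stack: [10, 13]
BINARY_OP + → 10 + 13 = 23. Stack: [23]
LOAD_FAST a → push 13. Stack: [23, 13]
BINARY_OP ^ → 23 ^ 13 = 26. Stack: [26]
STORE_FAST r → r=26. Stack: []
LOAD_CONST → push 8. Stack: [8]
STORE_FAST k → k=8. Stack: []
LOAD_FAST k → push 8. Stack: [8]
RETURN_VALUE → return 8.

8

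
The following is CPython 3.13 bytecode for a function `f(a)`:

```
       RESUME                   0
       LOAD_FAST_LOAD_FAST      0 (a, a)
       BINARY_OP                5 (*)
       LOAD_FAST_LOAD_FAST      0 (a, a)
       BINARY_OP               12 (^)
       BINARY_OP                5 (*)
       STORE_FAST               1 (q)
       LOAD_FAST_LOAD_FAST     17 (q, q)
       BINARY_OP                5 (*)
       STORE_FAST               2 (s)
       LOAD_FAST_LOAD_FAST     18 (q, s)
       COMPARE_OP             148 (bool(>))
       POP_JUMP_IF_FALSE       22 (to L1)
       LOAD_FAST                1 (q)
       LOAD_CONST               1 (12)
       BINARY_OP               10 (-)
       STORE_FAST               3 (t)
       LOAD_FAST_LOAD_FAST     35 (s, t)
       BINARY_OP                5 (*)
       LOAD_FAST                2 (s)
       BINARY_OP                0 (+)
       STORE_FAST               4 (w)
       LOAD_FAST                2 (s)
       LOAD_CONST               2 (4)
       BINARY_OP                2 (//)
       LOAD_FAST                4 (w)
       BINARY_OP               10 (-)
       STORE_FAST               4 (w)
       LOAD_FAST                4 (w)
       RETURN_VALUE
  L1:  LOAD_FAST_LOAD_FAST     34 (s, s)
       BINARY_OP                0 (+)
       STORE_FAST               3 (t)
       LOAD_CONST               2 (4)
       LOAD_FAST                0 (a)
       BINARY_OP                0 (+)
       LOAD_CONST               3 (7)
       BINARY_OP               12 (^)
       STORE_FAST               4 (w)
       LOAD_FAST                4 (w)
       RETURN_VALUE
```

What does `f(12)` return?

LOAD_FAST_LOAD_FAST a,a → push 12,12. Stack: [12, 12]
BINARY_OP * → 12 * 12 = 144. Stack: [144]
LOAD_FAST_LOAD_FAST a,a → push 12,12. Stack: [144, 12, 12]
BINARY_OP ^ → 12 ^ 12 = 0. Stack: [144, 0]
BINARY_OP * → 144 * 0 = 0. Stack: [0]
STORE_FAST q → q=0. Stack: []
LOAD_FAST_LOAD_FAST q,q → push 0,0. Stack: [0, 0]
BINARY_OP * → 0 * 0 = 0. Stack: [0]
STORE_FAST s → s=0. Stack: []
LOAD_FAST_LOAD_FAST q,s → push 0,0. Stack: [0, 0]
COMPARE_OP bool(>) → 0 vs 0 = False. Stack: [False]
POP_JUMP_IF_FALSE → pop False; jump. Stack: []
LOAD_FAST_LOAD_FAST s,s → push 0,0. Stack: [0, 0]
BINARY_OP + → 0 + 0 = 0. Stack: [0]
STORE_FAST t → t=0. Stack: []
LOAD_CONST → push 4. Stack: [4]
LOAD_FAST a → push 12. Stack: [4, 12]
BINARY_OP + → 4 + 12 = 16. Stack: [16]
LOAD_CONST → push 7. Stack: [16, 7]
BINARY_OP ^ → 16 ^ 7 = 23. Stack: [23]
STORE_FAST w → w=23. Stack: []
LOAD_FAST w → push 23. Stack: [23]
RETURN_VALUE → return 23.

23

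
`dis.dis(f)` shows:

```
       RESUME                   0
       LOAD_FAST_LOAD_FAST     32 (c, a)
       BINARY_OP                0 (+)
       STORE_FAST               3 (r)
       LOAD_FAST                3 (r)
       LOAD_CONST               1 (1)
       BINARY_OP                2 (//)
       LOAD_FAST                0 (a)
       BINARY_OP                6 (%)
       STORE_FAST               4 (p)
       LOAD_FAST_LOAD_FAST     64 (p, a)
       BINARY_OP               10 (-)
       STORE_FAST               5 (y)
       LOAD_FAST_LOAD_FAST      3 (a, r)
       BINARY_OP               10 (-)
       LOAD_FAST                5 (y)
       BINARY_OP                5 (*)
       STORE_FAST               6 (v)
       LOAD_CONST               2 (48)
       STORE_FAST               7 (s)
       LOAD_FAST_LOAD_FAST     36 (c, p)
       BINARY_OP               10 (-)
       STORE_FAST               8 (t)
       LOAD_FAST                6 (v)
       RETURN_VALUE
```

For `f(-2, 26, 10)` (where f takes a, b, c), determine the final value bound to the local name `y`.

2

LOAD_FAST_LOAD_FAST c,a → push 10,-2. Stack: [10, -2]
BINARY_OP + → 10 + -2 = 8. Stack: [8]
STORE_FAST r → r=8. Stack: []
LOAD_FAST r → push 8. Stack: [8]
LOAD_CONST → push 1. Stack: [8, 1]
BINARY_OP // → 8 // 1 = 8. Stack: [8]
LOAD_FAST a → push -2. Stack: [8, -2]
BINARY_OP % → 8 % -2 = 0. Stack: [0]
STORE_FAST p → p=0. Stack: []
LOAD_FAST_LOAD_FAST p,a → push 0,-2. Stack: [0, -2]
BINARY_OP - → 0 - -2 = 2. Stack: [2]
STORE_FAST y → y=2. Stack: []
LOAD_FAST_LOAD_FAST a,r → push -2,8. Stack: [-2, 8]
BINARY_OP - → -2 - 8 = -10. Stack: [-10]
LOAD_FAST y → push 2. Stack: [-10, 2]
BINARY_OP * → -10 * 2 = -20. Stack: [-20]
STORE_FAST v → v=-20. Stack: []
LOAD_CONST → push 48. Stack: [48]
STORE_FAST s → s=48. Stack: []
LOAD_FAST_LOAD_FAST c,p → push 10,0. Stack: [10, 0]
BINARY_OP - → 10 - 0 = 10. Stack: [10]
STORE_FAST t → t=10. Stack: []
LOAD_FAST v → push -20. Stack: [-20]
RETURN_VALUE → return -20.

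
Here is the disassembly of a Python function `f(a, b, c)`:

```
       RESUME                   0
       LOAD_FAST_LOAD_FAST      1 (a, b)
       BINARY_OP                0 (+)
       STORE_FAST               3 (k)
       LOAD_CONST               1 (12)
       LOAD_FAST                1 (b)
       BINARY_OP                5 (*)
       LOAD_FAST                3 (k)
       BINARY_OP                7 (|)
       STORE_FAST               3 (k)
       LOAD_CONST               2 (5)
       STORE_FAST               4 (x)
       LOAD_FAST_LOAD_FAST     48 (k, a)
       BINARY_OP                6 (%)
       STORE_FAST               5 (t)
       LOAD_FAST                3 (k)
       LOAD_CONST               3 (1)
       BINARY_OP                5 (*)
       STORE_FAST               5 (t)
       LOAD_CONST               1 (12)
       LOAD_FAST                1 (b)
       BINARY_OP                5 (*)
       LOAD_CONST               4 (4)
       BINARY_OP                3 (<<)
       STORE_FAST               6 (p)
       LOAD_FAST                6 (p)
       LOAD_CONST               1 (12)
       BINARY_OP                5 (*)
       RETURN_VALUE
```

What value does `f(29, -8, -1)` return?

-18432

LOAD_FAST_LOAD_FAST a,b → push 29,-8. Stack: [29, -8]
BINARY_OP + → 29 + -8 = 21. Stack: [21]
STORE_FAST k → k=21. Stack: []
LOAD_CONST → push 12. Stack: [12]
LOAD_FAST b → push -8. Stack: [12, -8]
BINARY_OP * → 12 * -8 = -96. Stack: [-96]
LOAD_FAST k → push 21. Stack: [-96, 21]
BINARY_OP | → -96 | 21 = -75. Stack: [-75]
STORE_FAST k → k=-75. Stack: []
LOAD_CONST → push 5. Stack: [5]
STORE_FAST x → x=5. Stack: []
LOAD_FAST_LOAD_FAST k,a → push -75,29. Stack: [-75, 29]
BINARY_OP % → -75 % 29 = 12. Stack: [12]
STORE_FAST t → t=12. Stack: []
LOAD_FAST k → push -75. Stack: [-75]
LOAD_CONST → push 1. Stack: [-75, 1]
BINARY_OP * → -75 * 1 = -75. Stack: [-75]
STORE_FAST t → t=-75. Stack: []
LOAD_CONST → push 12. Stack: [12]
LOAD_FAST b → push -8. Stack: [12, -8]
BINARY_OP * → 12 * -8 = -96. Stack: [-96]
LOAD_CONST → push 4. Stack: [-96, 4]
BINARY_OP << → -96 << 4 = -1536. Stack: [-1536]
STORE_FAST p → p=-1536. Stack: []
LOAD_FAST p → push -1536. Stack: [-1536]
LOAD_CONST → push 12. Stack: [-1536, 12]
BINARY_OP * → -1536 * 12 = -18432. Stack: [-18432]
RETURN_VALUE → return -18432.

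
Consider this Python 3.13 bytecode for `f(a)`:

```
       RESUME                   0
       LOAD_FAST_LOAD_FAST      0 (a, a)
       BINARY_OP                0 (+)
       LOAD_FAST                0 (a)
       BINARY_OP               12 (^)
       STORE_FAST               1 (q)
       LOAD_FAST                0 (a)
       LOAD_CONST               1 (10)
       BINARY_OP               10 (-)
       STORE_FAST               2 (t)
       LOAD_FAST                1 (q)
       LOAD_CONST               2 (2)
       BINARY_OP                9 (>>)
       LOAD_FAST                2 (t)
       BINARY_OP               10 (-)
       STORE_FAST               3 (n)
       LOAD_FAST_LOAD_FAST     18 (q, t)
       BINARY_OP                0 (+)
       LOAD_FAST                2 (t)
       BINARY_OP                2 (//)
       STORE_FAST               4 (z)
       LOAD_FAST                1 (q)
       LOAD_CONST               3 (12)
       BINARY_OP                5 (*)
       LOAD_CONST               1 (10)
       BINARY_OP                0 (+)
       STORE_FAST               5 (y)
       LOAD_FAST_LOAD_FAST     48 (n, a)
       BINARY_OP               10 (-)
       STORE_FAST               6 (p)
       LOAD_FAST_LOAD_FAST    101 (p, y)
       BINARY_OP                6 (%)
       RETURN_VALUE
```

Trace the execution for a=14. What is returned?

LOAD_FAST_LOAD_FAST a,a → push 14,14. Stack: [14, 14]
BINARY_OP + → 14 + 14 = 28. Stack: [28]
LOAD_FAST a → push 14. Stack: [28, 14]
BINARY_OP ^ → 28 ^ 14 = 18. Stack: [18]
STORE_FAST q → q=18. Stack: []
LOAD_FAST a → push 14. Stack: [14]
LOAD_CONST → push 10. Stack: [14, 10]
BINARY_OP - → 14 - 10 = 4. Stack: [4]
STORE_FAST t → t=4. Stack: []
LOAD_FAST q → push 18. Stack: [18]
LOAD_CONST → push 2. Stack: [18, 2]
BINARY_OP >> → 18 >> 2 = 4. Stack: [4]
LOAD_FAST t → push 4. Stack: [4, 4]
BINARY_OP - → 4 - 4 = 0. Stack: [0]
STORE_FAST n → n=0. Stack: []
LOAD_FAST_LOAD_FAST q,t → push 18,4. Stack: [18, 4]
BINARY_OP + → 18 + 4 = 22. Stack: [22]
LOAD_FAST t → push 4. Stack: [22, 4]
BINARY_OP // → 22 // 4 = 5. Stack: [5]
STORE_FAST z → z=5. Stack: []
LOAD_FAST q → push 18. Stack: [18]
LOAD_CONST → push 12. Stack: [18, 12]
BINARY_OP * → 18 * 12 = 216. Stack: [216]
LOAD_CONST → push 10. Stack: [216, 10]
BINARY_OP + → 216 + 10 = 226. Stack: [226]
STORE_FAST y → y=226. Stack: []
LOAD_FAST_LOAD_FAST n,a → push 0,14. Stack: [0, 14]
BINARY_OP - → 0 - 14 = -14. Stack: [-14]
STORE_FAST p → p=-14. Stack: []
LOAD_FAST_LOAD_FAST p,y → push -14,226. Stack: [-14, 226]
BINARY_OP % → -14 % 226 = 212. Stack: [212]
RETURN_VALUE → return 212.

212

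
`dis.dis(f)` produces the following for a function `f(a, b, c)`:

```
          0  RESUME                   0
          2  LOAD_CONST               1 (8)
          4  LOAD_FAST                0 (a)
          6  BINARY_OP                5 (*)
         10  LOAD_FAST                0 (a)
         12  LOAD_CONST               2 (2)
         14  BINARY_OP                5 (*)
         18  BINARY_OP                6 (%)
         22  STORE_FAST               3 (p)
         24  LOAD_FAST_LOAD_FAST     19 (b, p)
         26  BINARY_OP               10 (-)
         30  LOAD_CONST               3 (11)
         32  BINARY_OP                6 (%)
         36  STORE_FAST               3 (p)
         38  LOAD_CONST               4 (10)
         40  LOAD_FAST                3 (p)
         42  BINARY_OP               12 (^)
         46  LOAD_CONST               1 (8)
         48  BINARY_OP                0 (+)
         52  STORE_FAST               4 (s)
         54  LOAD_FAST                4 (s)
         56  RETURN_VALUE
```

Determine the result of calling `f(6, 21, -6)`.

8

LOAD_CONST → push 8. Stack: [8]
LOAD_FAST a → push 6. Stack: [8, 6]
BINARY_OP * → 8 * 6 = 48. Stack: [48]
LOAD_FAST a → push 6. Stack: [48, 6]
LOAD_CONST → push 2. Stack: [48, 6, 2]
BINARY_OP * → 6 * 2 = 12. Stack: [48, 12]
BINARY_OP % → 48 % 12 = 0. Stack: [0]
STORE_FAST p → p=0. Stack: []
LOAD_FAST_LOAD_FAST b,p → push 21,0. Stack: [21, 0]
BINARY_OP - → 21 - 0 = 21. Stack: [21]
LOAD_CONST → push 11. Stack: [21, 11]
BINARY_OP % → 21 % 11 = 10. Stack: [10]
STORE_FAST p → p=10. Stack: []
LOAD_CONST → push 10. Stack: [10]
LOAD_FAST p → push 10. Stack: [10, 10]
BINARY_OP ^ → 10 ^ 10 = 0. Stack: [0]
LOAD_CONST → push 8. Stack: [0, 8]
BINARY_OP + → 0 + 8 = 8. Stack: [8]
STORE_FAST s → s=8. Stack: []
LOAD_FAST s → push 8. Stack: [8]
RETURN_VALUE → return 8.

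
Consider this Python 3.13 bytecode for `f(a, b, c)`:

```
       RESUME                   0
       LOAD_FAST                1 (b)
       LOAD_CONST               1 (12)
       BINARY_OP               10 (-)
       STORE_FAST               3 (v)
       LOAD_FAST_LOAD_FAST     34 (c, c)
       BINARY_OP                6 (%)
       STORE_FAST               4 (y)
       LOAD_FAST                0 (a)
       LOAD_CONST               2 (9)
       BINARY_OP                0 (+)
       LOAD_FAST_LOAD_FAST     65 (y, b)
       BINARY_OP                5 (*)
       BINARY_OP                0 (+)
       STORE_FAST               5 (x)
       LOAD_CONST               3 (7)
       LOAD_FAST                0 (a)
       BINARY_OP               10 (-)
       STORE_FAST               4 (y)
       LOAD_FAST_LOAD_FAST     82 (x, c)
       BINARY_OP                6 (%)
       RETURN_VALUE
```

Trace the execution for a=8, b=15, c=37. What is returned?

LOAD_FAST b → push 15. Stack: [15]
LOAD_CONST → push 12. Stack: [15, 12]
BINARY_OP - → 15 - 12 = 3. Stack: [3]
STORE_FAST v → v=3. Stack: []
LOAD_FAST_LOAD_FAST c,c → push 37,37. Stack: [37, 37]
BINARY_OP % → 37 % 37 = 0. Stack: [0]
STORE_FAST y → y=0. Stack: []
LOAD_FAST a → push 8. Stack: [8]
LOAD_CONST → push 9. Stack: [8, 9]
BINARY_OP + → 8 + 9 = 17. Stack: [17]
LOAD_FAST_LOAD_FAST y,b → push 0,15. Stack: [17, 0, 15]
BINARY_OP * → 0 * 15 = 0. Stack: [17, 0]
BINARY_OP + → 17 + 0 = 17. Stack: [17]
STORE_FAST x → x=17. Stack: []
LOAD_CONST → push 7. Stack: [7]
LOAD_FAST a → push 8. Stack: [7, 8]
BINARY_OP - → 7 - 8 = -1. Stack: [-1]
STORE_FAST y → y=-1. Stack: []
LOAD_FAST_LOAD_FAST x,c → push 17,37. Stack: [17, 37]
BINARY_OP % → 17 % 37 = 17. Stack: [17]
RETURN_VALUE → return 17.

17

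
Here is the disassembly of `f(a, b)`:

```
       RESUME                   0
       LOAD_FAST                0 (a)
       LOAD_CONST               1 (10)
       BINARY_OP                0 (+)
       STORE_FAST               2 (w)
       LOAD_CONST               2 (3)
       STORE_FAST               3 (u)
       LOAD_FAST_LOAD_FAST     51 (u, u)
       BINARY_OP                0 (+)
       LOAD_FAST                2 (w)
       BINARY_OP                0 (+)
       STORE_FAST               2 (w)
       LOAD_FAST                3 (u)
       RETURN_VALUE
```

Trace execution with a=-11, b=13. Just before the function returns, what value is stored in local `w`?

LOAD_FAST a → push -11. Stack: [-11]
LOAD_CONST → push 10. Stack: [-11, 10]
BINARY_OP + → -11 + 10 = -1. Stack: [-1]
STORE_FAST w → w=-1. Stack: []
LOAD_CONST → push 3. Stack: [3]
STORE_FAST u → u=3. Stack: []
LOAD_FAST_LOAD_FAST u,u → push 3,3. Stack: [3, 3]
BINARY_OP + → 3 + 3 = 6. Stack: [6]
LOAD_FAST w → push -1. Stack: [6, -1]
BINARY_OP + → 6 + -1 = 5. Stack: [5]
STORE_FAST w → w=5. Stack: []
LOAD_FAST u → push 3. Stack: [3]
RETURN_VALUE → return 3.

5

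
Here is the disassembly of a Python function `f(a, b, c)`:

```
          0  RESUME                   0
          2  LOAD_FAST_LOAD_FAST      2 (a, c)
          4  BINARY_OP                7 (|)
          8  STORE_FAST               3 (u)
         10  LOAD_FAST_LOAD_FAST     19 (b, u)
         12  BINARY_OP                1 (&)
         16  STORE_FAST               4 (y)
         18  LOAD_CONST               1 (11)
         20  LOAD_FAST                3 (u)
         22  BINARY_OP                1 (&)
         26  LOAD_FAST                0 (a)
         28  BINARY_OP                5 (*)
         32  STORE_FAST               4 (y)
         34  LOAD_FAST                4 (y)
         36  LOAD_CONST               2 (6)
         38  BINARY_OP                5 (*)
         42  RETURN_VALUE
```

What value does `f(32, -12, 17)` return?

LOAD_FAST_LOAD_FAST a,c → push 32,17. Stack: [32, 17]
BINARY_OP | → 32 | 17 = 49. Stack: [49]
STORE_FAST u → u=49. Stack: []
LOAD_FAST_LOAD_FAST b,u → push -12,49. Stack: [-12, 49]
BINARY_OP & → -12 & 49 = 48. Stack: [48]
STORE_FAST y → y=48. Stack: []
LOAD_CONST → push 11. Stack: [11]
LOAD_FAST u → push 49. Stack: [11, 49]
BINARY_OP & → 11 & 49 = 1. Stack: [1]
LOAD_FAST a → push 32. Stack: [1, 32]
BINARY_OP * → 1 * 32 = 32. Stack: [32]
STORE_FAST y → y=32. Stack: []
LOAD_FAST y → push 32. Stack: [32]
LOAD_CONST → push 6. Stack: [32, 6]
BINARY_OP * → 32 * 6 = 192. Stack: [192]
RETURN_VALUE → return 192.

192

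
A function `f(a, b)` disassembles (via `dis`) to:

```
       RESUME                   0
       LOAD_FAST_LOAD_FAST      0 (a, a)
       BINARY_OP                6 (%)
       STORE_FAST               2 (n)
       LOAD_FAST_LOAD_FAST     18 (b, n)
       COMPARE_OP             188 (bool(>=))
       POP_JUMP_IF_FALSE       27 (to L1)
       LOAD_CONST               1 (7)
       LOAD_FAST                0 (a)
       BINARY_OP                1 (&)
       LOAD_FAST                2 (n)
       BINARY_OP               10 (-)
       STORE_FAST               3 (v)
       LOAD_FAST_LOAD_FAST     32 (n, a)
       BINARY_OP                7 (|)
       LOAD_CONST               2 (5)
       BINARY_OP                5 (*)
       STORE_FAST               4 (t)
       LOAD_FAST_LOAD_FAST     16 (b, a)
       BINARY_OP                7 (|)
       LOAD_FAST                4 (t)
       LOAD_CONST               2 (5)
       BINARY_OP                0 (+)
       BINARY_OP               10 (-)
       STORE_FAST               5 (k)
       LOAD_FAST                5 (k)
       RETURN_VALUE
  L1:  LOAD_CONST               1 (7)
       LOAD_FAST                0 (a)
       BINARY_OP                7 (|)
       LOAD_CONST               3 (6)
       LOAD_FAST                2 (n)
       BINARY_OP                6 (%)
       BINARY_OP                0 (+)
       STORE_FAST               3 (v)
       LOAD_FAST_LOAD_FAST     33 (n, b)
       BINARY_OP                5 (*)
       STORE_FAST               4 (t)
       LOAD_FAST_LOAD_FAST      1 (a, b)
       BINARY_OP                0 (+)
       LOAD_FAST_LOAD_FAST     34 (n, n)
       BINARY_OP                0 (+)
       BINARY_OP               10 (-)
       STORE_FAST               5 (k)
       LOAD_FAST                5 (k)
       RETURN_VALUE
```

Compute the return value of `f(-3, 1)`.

7

LOAD_FAST_LOAD_FAST a,a → push -3,-3. Stack: [-3, -3]
BINARY_OP % → -3 % -3 = 0. Stack: [0]
STORE_FAST n → n=0. Stack: []
LOAD_FAST_LOAD_FAST b,n → push 1,0. Stack: [1, 0]
COMPARE_OP bool(>=) → 1 vs 0 = True. Stack: [True]
POP_JUMP_IF_FALSE → pop True; no jump. Stack: []
LOAD_CONST → push 7. Stack: [7]
LOAD_FAST a → push -3. Stack: [7, -3]
BINARY_OP & → 7 & -3 = 5. Stack: [5]
LOAD_FAST n → push 0. Stack: [5, 0]
BINARY_OP - → 5 - 0 = 5. Stack: [5]
STORE_FAST v → v=5. Stack: []
LOAD_FAST_LOAD_FAST n,a → push 0,-3. Stack: [0, -3]
BINARY_OP | → 0 | -3 = -3. Stack: [-3]
LOAD_CONST → push 5. Stack: [-3, 5]
BINARY_OP * → -3 * 5 = -15. Stack: [-15]
STORE_FAST t → t=-15. Stack: []
LOAD_FAST_LOAD_FAST b,a → push 1,-3. Stack: [1, -3]
BINARY_OP | → 1 | -3 = -3. Stack: [-3]
LOAD_FAST t → push -15. Stack: [-3, -15]
LOAD_CONST → push 5. Stack: [-3, -15, 5]
BINARY_OP + → -15 + 5 = -10. Stack: [-3, -10]
BINARY_OP - → -3 - -10 = 7. Stack: [7]
STORE_FAST k → k=7. Stack: []
LOAD_FAST k → push 7. Stack: [7]
RETURN_VALUE → return 7.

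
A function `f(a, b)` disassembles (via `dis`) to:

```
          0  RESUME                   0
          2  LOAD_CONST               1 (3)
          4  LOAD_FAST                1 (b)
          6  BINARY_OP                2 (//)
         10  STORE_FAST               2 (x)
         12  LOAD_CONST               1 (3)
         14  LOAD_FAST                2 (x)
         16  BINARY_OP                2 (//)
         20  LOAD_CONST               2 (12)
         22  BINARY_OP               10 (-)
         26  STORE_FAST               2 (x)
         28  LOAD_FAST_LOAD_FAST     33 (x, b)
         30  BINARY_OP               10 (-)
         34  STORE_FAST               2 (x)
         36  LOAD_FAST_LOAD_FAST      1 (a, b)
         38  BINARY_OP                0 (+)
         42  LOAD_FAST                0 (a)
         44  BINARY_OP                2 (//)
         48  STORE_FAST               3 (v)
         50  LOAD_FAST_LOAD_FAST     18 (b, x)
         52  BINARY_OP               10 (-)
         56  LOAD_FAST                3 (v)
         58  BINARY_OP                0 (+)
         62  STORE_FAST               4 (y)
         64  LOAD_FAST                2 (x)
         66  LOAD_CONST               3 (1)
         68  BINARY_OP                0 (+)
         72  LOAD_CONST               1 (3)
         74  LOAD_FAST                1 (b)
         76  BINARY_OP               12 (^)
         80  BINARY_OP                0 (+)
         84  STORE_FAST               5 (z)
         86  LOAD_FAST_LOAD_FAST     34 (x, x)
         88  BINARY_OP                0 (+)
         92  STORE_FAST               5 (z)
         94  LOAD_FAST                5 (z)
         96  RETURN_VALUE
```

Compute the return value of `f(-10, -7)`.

LOAD_CONST → push 3. Stack: [3]
LOAD_FAST b → push -7. Stack: [3, -7]
BINARY_OP // → 3 // -7 = -1. Stack: [-1]
STORE_FAST x → x=-1. Stack: []
LOAD_CONST → push 3. Stack: [3]
LOAD_FAST x → push -1. Stack: [3, -1]
BINARY_OP // → 3 // -1 = -3. Stack: [-3]
LOAD_CONST → push 12. Stack: [-3, 12]
BINARY_OP - → -3 - 12 = -15. Stack: [-15]
STORE_FAST x → x=-15. Stack: []
LOAD_FAST_LOAD_FAST x,b → push -15,-7. Stack: [-15, -7]
BINARY_OP - → -15 - -7 = -8. Stack: [-8]
STORE_FAST x → x=-8. Stack: []
LOAD_FAST_LOAD_FAST a,b → push -10,-7. Stack: [-10, -7]
BINARY_OP + → -10 + -7 = -17. Stack: [-17]
LOAD_FAST a → push -10. Stack: [-17, -10]
BINARY_OP // → -17 // -10 = 1. Stack: [1]
STORE_FAST v → v=1. Stack: []
LOAD_FAST_LOAD_FAST b,x → push -7,-8. Stack: [-7, -8]
BINARY_OP - → -7 - -8 = 1. Stack: [1]
LOAD_FAST v → push 1. Stack: [1, 1]
BINARY_OP + → 1 + 1 = 2. Stack: [2]
STORE_FAST y → y=2. Stack: []
LOAD_FAST x → push -8. Stack: [-8]
LOAD_CONST → push 1. Stack: [-8, 1]
BINARY_OP + → -8 + 1 = -7. Stack: [-7]
LOAD_CONST → push 3. Stack: [-7, 3]
LOAD_FAST b → push -7. Stack: [-7, 3, -7]
BINARY_OP ^ → 3 ^ -7 = -6. Stack: [-7, -6]
BINARY_OP + → -7 + -6 = -13. Stack: [-13]
STORE_FAST z → z=-13. Stack: []
LOAD_FAST_LOAD_FAST x,x → push -8,-8. Stack: [-8, -8]
BINARY_OP + → -8 + -8 = -16. Stack: [-16]
STORE_FAST z → z=-16. Stack: []
LOAD_FAST z → push -16. Stack: [-16]
RETURN_VALUE → return -16.

-16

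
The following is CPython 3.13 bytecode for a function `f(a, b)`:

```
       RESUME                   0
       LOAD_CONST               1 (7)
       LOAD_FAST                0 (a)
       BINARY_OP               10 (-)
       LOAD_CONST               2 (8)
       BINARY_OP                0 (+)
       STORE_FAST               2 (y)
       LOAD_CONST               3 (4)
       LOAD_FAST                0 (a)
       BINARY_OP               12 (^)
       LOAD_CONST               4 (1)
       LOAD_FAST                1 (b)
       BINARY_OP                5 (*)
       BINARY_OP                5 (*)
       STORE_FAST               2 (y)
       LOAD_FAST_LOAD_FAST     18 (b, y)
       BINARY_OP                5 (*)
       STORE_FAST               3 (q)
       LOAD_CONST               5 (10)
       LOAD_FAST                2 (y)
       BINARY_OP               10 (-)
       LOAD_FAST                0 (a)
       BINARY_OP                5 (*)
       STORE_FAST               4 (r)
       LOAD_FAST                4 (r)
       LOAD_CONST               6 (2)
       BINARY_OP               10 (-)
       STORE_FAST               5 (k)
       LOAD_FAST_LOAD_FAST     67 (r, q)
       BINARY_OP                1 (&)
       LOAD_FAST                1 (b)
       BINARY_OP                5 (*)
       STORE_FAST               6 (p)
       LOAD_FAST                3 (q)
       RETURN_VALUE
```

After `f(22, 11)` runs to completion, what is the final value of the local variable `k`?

LOAD_CONST → push 7. Stack: [7]
LOAD_FAST a → push 22. Stack: [7, 22]
BINARY_OP - → 7 - 22 = -15. Stack: [-15]
LOAD_CONST → push 8. Stack: [-15, 8]
BINARY_OP + → -15 + 8 = -7. Stack: [-7]
STORE_FAST y → y=-7. Stack: []
LOAD_CONST → push 4. Stack: [4]
LOAD_FAST a → push 22. Stack: [4, 22]
BINARY_OP ^ → 4 ^ 22 = 18. Stack: [18]
LOAD_CONST → push 1. Stack: [18, 1]
LOAD_FAST b → push 11. Stack: [18, 1, 11]
BINARY_OP * → 1 * 11 = 11. Stack: [18, 11]
BINARY_OP * → 18 * 11 = 198. Stack: [198]
STORE_FAST y → y=198. Stack: []
LOAD_FAST_LOAD_FAST b,y → push 11,198. Stack: [11, 198]
BINARY_OP * → 11 * 198 = 2178. Stack: [2178]
STORE_FAST q → q=2178. Stack: []
LOAD_CONST → push 10. Stack: [10]
LOAD_FAST y → push 198. Stack: [10, 198]
BINARY_OP - → 10 - 198 = -188. Stack: [-188]
LOAD_FAST a → push 22. Stack: [-188, 22]
BINARY_OP * → -188 * 22 = -4136. Stack: [-4136]
STORE_FAST r → r=-4136. Stack: []
LOAD_FAST r → push -4136. Stack: [-4136]
LOAD_CONST → push 2. Stack: [-4136, 2]
BINARY_OP - → -4136 - 2 = -4138. Stack: [-4138]
STORE_FAST k → k=-4138. Stack: []
LOAD_FAST_LOAD_FAST r,q → push -4136,2178. Stack: [-4136, 2178]
BINARY_OP & → -4136 & 2178 = 2176. Stack: [2176]
LOAD_FAST b → push 11. Stack: [2176, 11]
BINARY_OP * → 2176 * 11 = 23936. Stack: [23936]
STORE_FAST p → p=23936. Stack: []
LOAD_FAST q → push 2178. Stack: [2178]
RETURN_VALUE → return 2178.

-4138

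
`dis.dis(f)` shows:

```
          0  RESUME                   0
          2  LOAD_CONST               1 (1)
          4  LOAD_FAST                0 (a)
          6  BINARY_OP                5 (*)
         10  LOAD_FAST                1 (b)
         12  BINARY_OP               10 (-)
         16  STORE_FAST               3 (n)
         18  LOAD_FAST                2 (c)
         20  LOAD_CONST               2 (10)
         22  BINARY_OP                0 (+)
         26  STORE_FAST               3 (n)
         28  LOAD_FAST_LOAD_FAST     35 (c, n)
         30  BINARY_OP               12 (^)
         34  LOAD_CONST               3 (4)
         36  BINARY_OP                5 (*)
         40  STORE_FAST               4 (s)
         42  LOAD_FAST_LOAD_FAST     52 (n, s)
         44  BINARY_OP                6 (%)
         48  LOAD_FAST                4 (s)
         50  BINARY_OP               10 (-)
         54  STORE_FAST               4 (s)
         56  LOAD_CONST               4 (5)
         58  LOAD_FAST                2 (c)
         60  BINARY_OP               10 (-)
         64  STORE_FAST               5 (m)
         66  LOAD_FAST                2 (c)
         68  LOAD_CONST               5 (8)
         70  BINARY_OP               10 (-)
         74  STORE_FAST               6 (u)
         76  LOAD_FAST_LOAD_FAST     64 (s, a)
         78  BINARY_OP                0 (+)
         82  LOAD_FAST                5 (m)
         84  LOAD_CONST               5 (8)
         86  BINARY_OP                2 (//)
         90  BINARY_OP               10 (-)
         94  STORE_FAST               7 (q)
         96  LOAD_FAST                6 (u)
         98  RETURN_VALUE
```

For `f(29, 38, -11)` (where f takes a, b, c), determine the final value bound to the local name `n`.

-1

LOAD_CONST → push 1. Stack: [1]
LOAD_FAST a → push 29. Stack: [1, 29]
BINARY_OP * → 1 * 29 = 29. Stack: [29]
LOAD_FAST b → push 38. Stack: [29, 38]
BINARY_OP - → 29 - 38 = -9. Stack: [-9]
STORE_FAST n → n=-9. Stack: []
LOAD_FAST c → push -11. Stack: [-11]
LOAD_CONST → push 10. Stack: [-11, 10]
BINARY_OP + → -11 + 10 = -1. Stack: [-1]
STORE_FAST n → n=-1. Stack: []
LOAD_FAST_LOAD_FAST c,n → push -11,-1. Stack: [-11, -1]
BINARY_OP ^ → -11 ^ -1 = 10. Stack: [10]
LOAD_CONST → push 4. Stack: [10, 4]
BINARY_OP * → 10 * 4 = 40. Stack: [40]
STORE_FAST s → s=40. Stack: []
LOAD_FAST_LOAD_FAST n,s → push -1,40. Stack: [-1, 40]
BINARY_OP % → -1 % 40 = 39. Stack: [39]
LOAD_FAST s → push 40. Stack: [39, 40]
BINARY_OP - → 39 - 40 = -1. Stack: [-1]
STORE_FAST s → s=-1. Stack: []
LOAD_CONST → push 5. Stack: [5]
LOAD_FAST c → push -11. Stack: [5, -11]
BINARY_OP - → 5 - -11 = 16. Stack: [16]
STORE_FAST m → m=16. Stack: []
LOAD_FAST c → push -11. Stack: [-11]
LOAD_CONST → push 8. Stack: [-11, 8]
BINARY_OP - → -11 - 8 = -19. Stack: [-19]
STORE_FAST u → u=-19. Stack: []
LOAD_FAST_LOAD_FAST s,a → push -1,29. Stack: [-1, 29]
BINARY_OP + → -1 + 29 = 28. Stack: [28]
LOAD_FAST m → push 16. Stack: [28, 16]
LOAD_CONST → push 8. Stack: [28, 16, 8]
BINARY_OP // → 16 // 8 = 2. Stack: [28, 2]
BINARY_OP - → 28 - 2 = 26. Stack: [26]
STORE_FAST q → q=26. Stack: []
LOAD_FAST u → push -19. Stack: [-19]
RETURN_VALUE → return -19.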